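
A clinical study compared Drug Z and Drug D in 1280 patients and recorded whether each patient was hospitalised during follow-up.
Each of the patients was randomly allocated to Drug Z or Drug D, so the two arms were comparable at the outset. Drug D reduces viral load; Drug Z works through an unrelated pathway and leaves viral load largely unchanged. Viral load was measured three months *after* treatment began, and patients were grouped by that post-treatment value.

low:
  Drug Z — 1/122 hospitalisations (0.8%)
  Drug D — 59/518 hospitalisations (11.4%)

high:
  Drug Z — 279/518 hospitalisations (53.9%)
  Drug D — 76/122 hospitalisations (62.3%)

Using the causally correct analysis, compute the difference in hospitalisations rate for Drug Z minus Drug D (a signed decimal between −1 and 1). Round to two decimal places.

Stratifying would compare drugs among patients the drugs themselves sorted into viral load groups — a form of selection on an intermediate. The unconditioned pooled rates give the total causal effect.
The causal difference is the pooled difference: 0.438 − 0.211 = +0.227.

+0.23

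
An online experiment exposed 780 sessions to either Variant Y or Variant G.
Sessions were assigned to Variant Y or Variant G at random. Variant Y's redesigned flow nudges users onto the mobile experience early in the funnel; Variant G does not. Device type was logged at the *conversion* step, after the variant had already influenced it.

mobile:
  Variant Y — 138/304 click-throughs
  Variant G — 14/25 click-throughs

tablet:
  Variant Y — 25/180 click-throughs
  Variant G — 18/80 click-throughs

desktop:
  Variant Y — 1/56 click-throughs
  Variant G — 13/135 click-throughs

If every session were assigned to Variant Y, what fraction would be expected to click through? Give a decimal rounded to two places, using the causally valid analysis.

The device type-specific comparison favours Variant G throughout, but the pooled figures favour Variant Y. The question is whether to condition on device type.
The distribution of device type is itself part of what the variant does — it is an intermediate outcome. Holding it fixed would remove that part of the effect; the total effect is the pooled difference.
So P(outcome | do(Variant Y)) is just the pooled rate for Variant Y: 164/540 = 0.304.

0.30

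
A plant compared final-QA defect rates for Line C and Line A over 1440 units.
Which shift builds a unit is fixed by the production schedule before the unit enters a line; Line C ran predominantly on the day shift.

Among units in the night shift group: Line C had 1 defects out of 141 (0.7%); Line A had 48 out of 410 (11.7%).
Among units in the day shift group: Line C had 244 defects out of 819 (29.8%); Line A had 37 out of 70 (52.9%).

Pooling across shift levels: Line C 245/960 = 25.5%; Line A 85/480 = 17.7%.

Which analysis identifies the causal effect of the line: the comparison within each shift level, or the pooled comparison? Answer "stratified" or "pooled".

Within every shift level Line C has the lower rate, yet pooled Line A does — Simpson's reversal.
Here shift is a common cause — it drives both which line a case falls under and the outcome. The crude comparison mixes populations; the stratum-specific rates are the causally relevant ones.
Within each level — night shift: 0.7% vs 11.7%; day shift: 29.8% vs 52.9% — Line C is lower every time.

stratified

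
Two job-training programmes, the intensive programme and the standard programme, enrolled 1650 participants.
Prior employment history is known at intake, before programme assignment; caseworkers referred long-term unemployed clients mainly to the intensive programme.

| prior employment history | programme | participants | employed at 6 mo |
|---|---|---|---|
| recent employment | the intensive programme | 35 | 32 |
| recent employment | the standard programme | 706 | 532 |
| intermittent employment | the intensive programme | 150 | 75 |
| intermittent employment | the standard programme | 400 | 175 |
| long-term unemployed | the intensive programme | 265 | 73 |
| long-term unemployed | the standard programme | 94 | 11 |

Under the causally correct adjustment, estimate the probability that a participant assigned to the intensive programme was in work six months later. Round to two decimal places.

0.64

The imbalance in prior employment history arose from how participants were allocated, not from anything the programme did; and prior employment history independently affects the outcome. The pooled gap is confounded — condition on prior employment history.
Standardising the intensive programme to the population prior employment history mix: 0.449·32/35 + 0.333·75/150 + 0.218·73/265 = 0.637.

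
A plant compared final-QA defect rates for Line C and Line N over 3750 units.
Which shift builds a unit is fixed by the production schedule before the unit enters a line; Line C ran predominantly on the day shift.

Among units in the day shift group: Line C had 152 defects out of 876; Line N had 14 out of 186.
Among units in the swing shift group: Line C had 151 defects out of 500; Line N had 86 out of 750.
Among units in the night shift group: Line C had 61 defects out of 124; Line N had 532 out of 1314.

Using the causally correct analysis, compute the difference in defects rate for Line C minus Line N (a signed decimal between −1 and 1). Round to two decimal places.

The stratified and pooled comparisons disagree (Line N wins within each shift; Line C wins overall), so the answer turns on the causal role of shift.
Shift is set before the line has any effect — it is not caused by the line — and it independently drives the outcome. That makes it a confounder, so the causal comparison is within shift levels.
Adjusting over the population distribution of shift: 0.283·(0.174−0.075) + 0.333·(0.302−0.115) + 0.383·(0.492−0.405) = +0.124.

+0.12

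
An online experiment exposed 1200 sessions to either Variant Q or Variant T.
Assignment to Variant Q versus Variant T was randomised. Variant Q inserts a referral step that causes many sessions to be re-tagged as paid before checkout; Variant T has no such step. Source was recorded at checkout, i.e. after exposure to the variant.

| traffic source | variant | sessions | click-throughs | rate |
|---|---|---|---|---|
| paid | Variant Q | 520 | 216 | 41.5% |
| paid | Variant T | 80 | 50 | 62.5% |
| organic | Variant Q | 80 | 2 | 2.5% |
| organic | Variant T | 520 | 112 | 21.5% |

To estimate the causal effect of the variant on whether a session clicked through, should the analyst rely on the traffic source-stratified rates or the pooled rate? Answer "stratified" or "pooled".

pooled

Stratifying would compare variants among sessions the variants themselves sorted into traffic source groups — a form of selection on an intermediate. The unconditioned pooled rates give the total causal effect.
Pooled: Variant Q 36.3% vs Variant T 27.0%; Variant Q is higher overall.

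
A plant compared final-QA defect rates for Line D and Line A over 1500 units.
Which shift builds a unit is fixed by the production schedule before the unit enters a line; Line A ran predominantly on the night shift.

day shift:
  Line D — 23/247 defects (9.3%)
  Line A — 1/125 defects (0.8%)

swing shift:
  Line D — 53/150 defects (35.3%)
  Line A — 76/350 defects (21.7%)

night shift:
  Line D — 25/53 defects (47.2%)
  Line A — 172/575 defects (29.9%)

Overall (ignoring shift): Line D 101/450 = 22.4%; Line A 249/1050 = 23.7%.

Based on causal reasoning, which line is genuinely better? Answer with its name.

Line A

Line A is lower inside every shift stratum but Line D is lower in aggregate. Whether to stratify depends on how shift relates to the line.
Shift differs across lines for reasons unrelated to any effect of the line itself, and it separately predicts the outcome — a classic confounder. We must compare within shift levels.
Within each level — day shift: 9.3% vs 0.8%; swing shift: 35.3% vs 21.7%; night shift: 47.2% vs 29.9% — Line A is lower every time.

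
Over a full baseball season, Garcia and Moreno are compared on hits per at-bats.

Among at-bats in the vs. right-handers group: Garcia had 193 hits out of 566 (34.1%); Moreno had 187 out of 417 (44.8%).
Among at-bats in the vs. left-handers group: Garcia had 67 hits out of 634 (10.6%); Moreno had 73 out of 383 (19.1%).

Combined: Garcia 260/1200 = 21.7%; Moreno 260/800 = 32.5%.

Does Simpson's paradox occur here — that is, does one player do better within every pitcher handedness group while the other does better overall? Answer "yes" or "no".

no

Within each pitcher handedness level (vs. right-handers 34.1% vs 44.8%; vs. left-handers 10.6% vs 19.1%), Moreno has the higher rate every time. Pooled: 21.7% vs 32.5% — Moreno has the higher rate overall. They agree.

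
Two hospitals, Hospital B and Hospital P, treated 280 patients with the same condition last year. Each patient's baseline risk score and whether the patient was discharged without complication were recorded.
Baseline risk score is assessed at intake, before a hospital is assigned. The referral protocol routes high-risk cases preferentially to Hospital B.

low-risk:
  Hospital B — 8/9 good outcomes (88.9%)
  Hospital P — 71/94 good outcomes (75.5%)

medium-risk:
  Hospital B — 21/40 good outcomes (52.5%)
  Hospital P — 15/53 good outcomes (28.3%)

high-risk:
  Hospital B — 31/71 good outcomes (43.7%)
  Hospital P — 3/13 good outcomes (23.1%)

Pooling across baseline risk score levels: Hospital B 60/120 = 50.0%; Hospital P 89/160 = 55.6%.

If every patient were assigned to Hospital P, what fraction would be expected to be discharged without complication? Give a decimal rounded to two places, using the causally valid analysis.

0.44

Since baseline risk score is a pre-existing factor (not a product of the hospital) and it affects the outcome on its own, it is a confounder. The stratified rates, not the pooled rate, identify the causal effect.
Standardising Hospital P to the population baseline risk score mix: 0.368·71/94 + 0.332·15/53 + 0.300·3/13 = 0.441.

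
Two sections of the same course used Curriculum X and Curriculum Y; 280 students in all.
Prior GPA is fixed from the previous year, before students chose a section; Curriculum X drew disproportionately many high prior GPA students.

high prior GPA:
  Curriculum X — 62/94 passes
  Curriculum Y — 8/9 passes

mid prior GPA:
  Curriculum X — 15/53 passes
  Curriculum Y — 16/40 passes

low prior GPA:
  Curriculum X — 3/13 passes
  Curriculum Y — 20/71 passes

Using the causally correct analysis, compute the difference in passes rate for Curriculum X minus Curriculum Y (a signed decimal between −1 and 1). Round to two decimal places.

Prior GPA band satisfies the back-door criterion: it is not a descendant of the teaching method, and it blocks the spurious path from teaching method to outcome. Adjusting for it (i.e., using the within-prior GPA band rates) gives the causal effect.
Adjusting over the population distribution of prior GPA band: 0.368·(0.660−0.889) + 0.332·(0.283−0.400) + 0.300·(0.231−0.282) = -0.138.

-0.14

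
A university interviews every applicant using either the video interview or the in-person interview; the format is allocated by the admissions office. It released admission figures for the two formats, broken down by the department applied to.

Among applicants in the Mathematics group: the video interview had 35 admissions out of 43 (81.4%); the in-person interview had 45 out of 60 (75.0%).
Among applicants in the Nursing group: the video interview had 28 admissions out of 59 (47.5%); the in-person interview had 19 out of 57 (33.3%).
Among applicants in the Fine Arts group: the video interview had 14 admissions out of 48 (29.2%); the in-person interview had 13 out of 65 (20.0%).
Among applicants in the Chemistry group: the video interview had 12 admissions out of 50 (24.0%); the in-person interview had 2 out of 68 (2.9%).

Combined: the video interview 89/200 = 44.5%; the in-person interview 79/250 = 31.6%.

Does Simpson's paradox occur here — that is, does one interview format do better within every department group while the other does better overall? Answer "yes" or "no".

Within each department level (Mathematics 81.4% vs 75.0%; Nursing 47.5% vs 33.3%; Fine Arts 29.2% vs 20.0%; Chemistry 24.0% vs 2.9%), the video interview has the higher rate every time. Pooled: 44.5% vs 31.6% — the video interview has the higher rate overall. They agree.

no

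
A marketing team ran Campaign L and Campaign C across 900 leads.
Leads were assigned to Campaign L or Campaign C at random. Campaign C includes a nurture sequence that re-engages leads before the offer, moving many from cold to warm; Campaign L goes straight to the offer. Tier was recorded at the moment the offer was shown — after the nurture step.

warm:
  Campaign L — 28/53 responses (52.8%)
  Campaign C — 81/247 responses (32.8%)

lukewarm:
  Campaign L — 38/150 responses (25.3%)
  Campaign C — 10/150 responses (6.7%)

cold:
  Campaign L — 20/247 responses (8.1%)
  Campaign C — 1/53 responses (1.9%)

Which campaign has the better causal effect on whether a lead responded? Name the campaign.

Campaign L is higher inside every engagement tier stratum but Campaign C is higher in aggregate. Whether to stratify depends on how engagement tier relates to the campaign.
Engagement tier here is a post-treatment variable shaped by the campaign; conditioning on it would introduce bias rather than remove it. The overall comparison is the causal one.
Pooled: Campaign L 19.1% vs Campaign C 20.4%; Campaign C is higher overall.

Campaign C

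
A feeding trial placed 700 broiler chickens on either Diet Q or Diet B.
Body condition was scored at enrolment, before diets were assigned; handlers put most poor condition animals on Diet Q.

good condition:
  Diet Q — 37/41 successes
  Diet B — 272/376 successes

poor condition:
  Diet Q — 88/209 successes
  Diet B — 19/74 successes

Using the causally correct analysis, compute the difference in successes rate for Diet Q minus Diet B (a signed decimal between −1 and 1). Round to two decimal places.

Starting body condition satisfies the back-door criterion: it is not a descendant of the diet, and it blocks the spurious path from diet to outcome. Adjusting for it (i.e., using the within-starting body condition rates) gives the causal effect.
Adjusting over the population distribution of starting body condition: 0.596·(0.902−0.723) + 0.404·(0.421−0.257) = +0.173.

+0.17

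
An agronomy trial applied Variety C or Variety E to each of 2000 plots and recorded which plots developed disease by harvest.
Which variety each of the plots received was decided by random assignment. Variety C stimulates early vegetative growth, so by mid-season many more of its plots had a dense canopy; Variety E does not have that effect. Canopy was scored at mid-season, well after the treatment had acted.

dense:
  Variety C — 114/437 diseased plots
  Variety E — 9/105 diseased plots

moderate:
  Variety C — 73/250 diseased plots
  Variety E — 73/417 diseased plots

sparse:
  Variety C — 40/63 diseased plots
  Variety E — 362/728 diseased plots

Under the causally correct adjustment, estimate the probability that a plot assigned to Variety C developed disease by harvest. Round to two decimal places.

Mid-season canopy is recorded after the variety and is itself shifted by it — it sits on the causal path from variety to outcome. Conditioning on a mediator would strip out part of the effect we want; the pooled comparison gives the total causal effect.
So P(outcome | do(Variety C)) is just the pooled rate for Variety C: 227/750 = 0.303.

0.30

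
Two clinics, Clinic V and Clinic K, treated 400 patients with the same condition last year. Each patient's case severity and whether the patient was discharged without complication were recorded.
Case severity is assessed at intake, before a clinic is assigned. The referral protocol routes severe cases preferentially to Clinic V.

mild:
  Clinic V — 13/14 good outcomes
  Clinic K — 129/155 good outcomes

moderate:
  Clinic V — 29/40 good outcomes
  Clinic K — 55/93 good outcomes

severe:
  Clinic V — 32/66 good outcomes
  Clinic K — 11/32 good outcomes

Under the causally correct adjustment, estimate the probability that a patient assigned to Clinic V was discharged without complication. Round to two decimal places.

Case severity satisfies the back-door criterion: it is not a descendant of the clinic, and it blocks the spurious path from clinic to outcome. Adjusting for it (i.e., using the within-case severity rates) gives the causal effect.
Standardising Clinic V to the population case severity mix: 0.422·13/14 + 0.333·29/40 + 0.245·32/66 = 0.752.

0.75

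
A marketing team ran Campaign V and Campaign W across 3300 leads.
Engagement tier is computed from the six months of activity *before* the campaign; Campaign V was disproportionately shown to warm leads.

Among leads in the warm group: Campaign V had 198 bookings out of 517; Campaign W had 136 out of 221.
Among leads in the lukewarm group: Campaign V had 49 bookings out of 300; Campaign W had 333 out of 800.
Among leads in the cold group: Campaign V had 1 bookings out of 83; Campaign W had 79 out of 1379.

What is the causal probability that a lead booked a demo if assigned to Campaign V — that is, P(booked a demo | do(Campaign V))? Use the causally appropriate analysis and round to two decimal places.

0.15

Campaign W is higher inside every engagement tier stratum but Campaign V is higher in aggregate. Whether to stratify depends on how engagement tier relates to the campaign.
Engagement tier is set before the campaign has any effect — it is not caused by the campaign — and it independently drives the outcome. That makes it a confounder, so the causal comparison is within engagement tier levels.
Standardising Campaign V to the population engagement tier mix: 0.224·198/517 + 0.333·49/300 + 0.443·1/83 = 0.145.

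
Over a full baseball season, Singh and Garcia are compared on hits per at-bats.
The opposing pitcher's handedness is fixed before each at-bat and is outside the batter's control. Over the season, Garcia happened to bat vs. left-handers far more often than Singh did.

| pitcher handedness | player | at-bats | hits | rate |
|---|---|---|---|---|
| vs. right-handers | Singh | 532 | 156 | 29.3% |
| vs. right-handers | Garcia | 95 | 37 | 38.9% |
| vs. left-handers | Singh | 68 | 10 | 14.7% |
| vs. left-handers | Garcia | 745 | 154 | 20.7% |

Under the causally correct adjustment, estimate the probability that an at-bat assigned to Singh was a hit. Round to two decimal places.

Since pitcher handedness is a pre-existing factor (not a product of the player) and it affects the outcome on its own, it is a confounder. The stratified rates, not the pooled rate, identify the causal effect.
Standardising Singh to the population pitcher handedness mix: 0.435·156/532 + 0.565·10/68 = 0.211.

0.21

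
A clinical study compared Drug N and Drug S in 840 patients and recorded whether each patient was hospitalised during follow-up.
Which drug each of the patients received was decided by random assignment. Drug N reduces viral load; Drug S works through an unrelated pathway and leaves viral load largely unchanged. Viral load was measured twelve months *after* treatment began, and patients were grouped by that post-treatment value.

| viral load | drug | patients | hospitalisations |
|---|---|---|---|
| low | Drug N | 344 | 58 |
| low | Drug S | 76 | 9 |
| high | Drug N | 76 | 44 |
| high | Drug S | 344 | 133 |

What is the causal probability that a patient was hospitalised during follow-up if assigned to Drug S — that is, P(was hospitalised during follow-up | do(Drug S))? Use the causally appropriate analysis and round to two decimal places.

0.34

Stratifying would compare drugs among patients the drugs themselves sorted into viral load groups — a form of selection on an intermediate. The unconditioned pooled rates give the total causal effect.
So P(outcome | do(Drug S)) is just the pooled rate for Drug S: 142/420 = 0.338.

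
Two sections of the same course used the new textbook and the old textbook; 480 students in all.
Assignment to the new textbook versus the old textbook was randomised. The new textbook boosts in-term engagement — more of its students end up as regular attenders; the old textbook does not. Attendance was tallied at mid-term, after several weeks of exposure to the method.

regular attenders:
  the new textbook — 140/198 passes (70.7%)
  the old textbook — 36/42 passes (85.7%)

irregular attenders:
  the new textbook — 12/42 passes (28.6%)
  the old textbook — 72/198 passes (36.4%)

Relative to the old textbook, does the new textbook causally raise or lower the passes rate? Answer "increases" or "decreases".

increases

Stratifying would compare teaching methods among students the teaching methods themselves sorted into mid-term attendance groups — a form of selection on an intermediate. The unconditioned pooled rates give the total causal effect.
Pooled: the new textbook 63.3% vs the old textbook 45.0%; the new textbook is higher overall.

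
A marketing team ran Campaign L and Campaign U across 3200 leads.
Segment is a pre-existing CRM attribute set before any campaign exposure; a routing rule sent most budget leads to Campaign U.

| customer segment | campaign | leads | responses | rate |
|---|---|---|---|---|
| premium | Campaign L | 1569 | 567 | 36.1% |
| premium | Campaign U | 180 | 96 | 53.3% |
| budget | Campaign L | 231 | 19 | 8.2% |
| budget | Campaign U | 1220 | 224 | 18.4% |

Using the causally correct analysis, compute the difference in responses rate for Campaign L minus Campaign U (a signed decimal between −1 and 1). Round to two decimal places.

-0.14

Customer segment differs across campaigns for reasons unrelated to any effect of the campaign itself, and it separately predicts the outcome — a classic confounder. We must compare within customer segment levels.
Adjusting over the population distribution of customer segment: 0.547·(0.361−0.533) + 0.453·(0.082−0.184) = -0.140.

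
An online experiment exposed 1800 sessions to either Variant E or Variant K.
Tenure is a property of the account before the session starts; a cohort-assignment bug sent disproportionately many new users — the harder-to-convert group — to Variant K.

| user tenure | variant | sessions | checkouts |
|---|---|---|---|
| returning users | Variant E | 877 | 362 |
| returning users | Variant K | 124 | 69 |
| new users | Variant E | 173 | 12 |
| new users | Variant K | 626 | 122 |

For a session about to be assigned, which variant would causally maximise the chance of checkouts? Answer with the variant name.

Here user tenure is a common cause — it drives both which variant a case falls under and the outcome. The crude comparison mixes populations; the stratum-specific rates are the causally relevant ones.
Within each level — returning users: 41.3% vs 55.6%; new users: 6.9% vs 19.5% — Variant K is higher every time.

Variant K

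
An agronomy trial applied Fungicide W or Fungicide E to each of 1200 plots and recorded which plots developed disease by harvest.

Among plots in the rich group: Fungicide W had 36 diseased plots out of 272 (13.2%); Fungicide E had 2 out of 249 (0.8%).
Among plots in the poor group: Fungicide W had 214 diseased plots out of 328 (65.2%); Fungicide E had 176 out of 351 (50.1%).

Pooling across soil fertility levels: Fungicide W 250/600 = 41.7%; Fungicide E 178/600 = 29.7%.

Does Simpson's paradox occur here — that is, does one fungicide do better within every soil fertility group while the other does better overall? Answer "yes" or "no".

no

Within each soil fertility level (rich 13.2% vs 0.8%; poor 65.2% vs 50.1%), Fungicide E has the lower rate every time. Pooled: 41.7% vs 29.7% — Fungicide E has the lower rate overall. They agree.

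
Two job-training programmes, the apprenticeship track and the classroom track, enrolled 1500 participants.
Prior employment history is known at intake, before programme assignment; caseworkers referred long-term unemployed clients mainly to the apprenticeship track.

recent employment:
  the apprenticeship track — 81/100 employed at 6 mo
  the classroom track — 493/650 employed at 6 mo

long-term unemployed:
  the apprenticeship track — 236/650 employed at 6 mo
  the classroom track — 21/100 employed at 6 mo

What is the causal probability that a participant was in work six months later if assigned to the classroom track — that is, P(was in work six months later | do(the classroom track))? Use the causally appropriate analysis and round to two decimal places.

The prior employment history-specific comparison favours the apprenticeship track throughout, but the pooled figures favour the classroom track. The question is whether to condition on prior employment history.
Here prior employment history is a common cause — it drives both which programme a case falls under and the outcome. The crude comparison mixes populations; the stratum-specific rates are the causally relevant ones.
Standardising the classroom track to the population prior employment history mix: 0.500·493/650 + 0.500·21/100 = 0.484.

0.48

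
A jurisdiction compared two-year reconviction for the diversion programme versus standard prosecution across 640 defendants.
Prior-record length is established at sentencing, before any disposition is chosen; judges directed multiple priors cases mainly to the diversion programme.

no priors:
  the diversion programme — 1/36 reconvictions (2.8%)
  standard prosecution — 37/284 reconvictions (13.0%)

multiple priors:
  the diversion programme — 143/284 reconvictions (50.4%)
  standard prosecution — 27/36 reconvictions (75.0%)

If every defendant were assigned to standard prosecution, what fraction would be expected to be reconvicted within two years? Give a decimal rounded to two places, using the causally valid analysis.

0.44

the diversion programme is lower inside every prior-record length stratum but standard prosecution is lower in aggregate. Whether to stratify depends on how prior-record length relates to the disposition.
The imbalance in prior-record length arose from how defendants were allocated, not from anything the disposition did; and prior-record length independently affects the outcome. The pooled gap is confounded — condition on prior-record length.
Standardising standard prosecution to the population prior-record length mix: 0.500·37/284 + 0.500·27/36 = 0.440.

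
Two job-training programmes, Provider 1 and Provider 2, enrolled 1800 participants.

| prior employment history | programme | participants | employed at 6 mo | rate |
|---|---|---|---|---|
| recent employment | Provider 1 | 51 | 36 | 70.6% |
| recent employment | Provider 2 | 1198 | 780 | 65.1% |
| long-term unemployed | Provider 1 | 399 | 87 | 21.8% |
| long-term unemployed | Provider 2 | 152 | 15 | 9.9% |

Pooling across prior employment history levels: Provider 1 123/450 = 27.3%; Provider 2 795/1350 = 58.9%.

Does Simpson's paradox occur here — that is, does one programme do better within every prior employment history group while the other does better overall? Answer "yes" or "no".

Within each prior employment history level (recent employment 70.6% vs 65.1%; long-term unemployed 21.8% vs 9.9%), Provider 1 has the higher rate every time. Pooled: 27.3% vs 58.9% — Provider 2 has the higher rate overall. The two comparisons disagree.

yes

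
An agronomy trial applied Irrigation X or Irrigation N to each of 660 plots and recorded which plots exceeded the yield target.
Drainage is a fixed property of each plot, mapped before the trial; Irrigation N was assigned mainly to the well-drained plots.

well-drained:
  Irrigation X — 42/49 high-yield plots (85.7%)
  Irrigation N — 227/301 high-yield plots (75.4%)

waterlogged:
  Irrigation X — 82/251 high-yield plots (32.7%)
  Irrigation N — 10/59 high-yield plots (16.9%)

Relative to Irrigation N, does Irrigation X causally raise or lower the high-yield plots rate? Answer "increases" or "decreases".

The imbalance in field drainage arose from how plots were allocated, not from anything the irrigation did; and field drainage independently affects the outcome. The pooled gap is confounded — condition on field drainage.
Within each level — well-drained: 85.7% vs 75.4%; waterlogged: 32.7% vs 16.9% — Irrigation X is higher every time.

increases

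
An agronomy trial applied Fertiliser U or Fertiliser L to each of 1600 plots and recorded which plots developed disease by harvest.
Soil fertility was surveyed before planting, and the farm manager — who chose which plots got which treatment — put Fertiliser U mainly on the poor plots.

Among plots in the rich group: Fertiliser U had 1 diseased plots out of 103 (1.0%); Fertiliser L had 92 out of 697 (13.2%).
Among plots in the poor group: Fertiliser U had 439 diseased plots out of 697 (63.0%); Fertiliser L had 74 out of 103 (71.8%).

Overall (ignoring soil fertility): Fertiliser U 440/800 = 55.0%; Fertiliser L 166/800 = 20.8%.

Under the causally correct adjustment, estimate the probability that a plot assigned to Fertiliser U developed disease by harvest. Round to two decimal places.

The stratified and pooled comparisons disagree (Fertiliser U wins within each soil fertility; Fertiliser L wins overall), so the answer turns on the causal role of soil fertility.
Nothing the fertiliser does changes soil fertility; the imbalance is an allocation artefact. With soil fertility also predicting the outcome, the pooled figure is confounded, and the within-stratum comparison is the causal one.
Standardising Fertiliser U to the population soil fertility mix: 0.500·1/103 + 0.500·439/697 = 0.320.

0.32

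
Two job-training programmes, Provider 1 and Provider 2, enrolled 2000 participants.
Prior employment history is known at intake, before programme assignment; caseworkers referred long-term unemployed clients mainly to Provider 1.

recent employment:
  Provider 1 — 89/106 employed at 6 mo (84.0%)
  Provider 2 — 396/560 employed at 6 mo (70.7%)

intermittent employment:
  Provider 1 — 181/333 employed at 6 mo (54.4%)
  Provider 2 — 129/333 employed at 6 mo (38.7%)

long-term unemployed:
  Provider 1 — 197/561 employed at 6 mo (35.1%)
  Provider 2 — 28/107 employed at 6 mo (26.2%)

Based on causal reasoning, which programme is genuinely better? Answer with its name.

Provider 1

The imbalance in prior employment history arose from how participants were allocated, not from anything the programme did; and prior employment history independently affects the outcome. The pooled gap is confounded — condition on prior employment history.
Within each level — recent employment: 84.0% vs 70.7%; intermittent employment: 54.4% vs 38.7%; long-term unemployed: 35.1% vs 26.2% — Provider 1 is higher every time.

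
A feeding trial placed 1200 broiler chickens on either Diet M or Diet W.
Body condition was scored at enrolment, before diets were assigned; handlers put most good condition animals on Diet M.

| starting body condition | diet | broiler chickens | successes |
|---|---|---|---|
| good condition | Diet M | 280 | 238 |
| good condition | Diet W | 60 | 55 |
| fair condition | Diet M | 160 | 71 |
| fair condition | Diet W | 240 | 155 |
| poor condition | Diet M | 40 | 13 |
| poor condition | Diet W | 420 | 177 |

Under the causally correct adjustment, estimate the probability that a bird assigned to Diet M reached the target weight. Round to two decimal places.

0.51

Diet W is higher inside every starting body condition stratum but Diet M is higher in aggregate. Whether to stratify depends on how starting body condition relates to the diet.
Since starting body condition is a pre-existing factor (not a product of the diet) and it affects the outcome on its own, it is a confounder. The stratified rates, not the pooled rate, identify the causal effect.
Standardising Diet M to the population starting body condition mix: 0.283·238/280 + 0.333·71/160 + 0.383·13/40 = 0.513.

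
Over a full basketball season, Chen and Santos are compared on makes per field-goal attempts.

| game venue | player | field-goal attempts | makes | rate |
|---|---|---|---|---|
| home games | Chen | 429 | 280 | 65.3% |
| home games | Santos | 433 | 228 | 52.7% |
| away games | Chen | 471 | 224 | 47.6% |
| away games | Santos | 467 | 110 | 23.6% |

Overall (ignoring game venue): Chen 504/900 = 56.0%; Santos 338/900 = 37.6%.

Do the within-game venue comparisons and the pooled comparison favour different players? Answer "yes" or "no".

Within each game venue level (home games 65.3% vs 52.7%; away games 47.6% vs 23.6%), Chen has the higher rate every time. Pooled: 56.0% vs 37.6% — Chen has the higher rate overall. They agree.

no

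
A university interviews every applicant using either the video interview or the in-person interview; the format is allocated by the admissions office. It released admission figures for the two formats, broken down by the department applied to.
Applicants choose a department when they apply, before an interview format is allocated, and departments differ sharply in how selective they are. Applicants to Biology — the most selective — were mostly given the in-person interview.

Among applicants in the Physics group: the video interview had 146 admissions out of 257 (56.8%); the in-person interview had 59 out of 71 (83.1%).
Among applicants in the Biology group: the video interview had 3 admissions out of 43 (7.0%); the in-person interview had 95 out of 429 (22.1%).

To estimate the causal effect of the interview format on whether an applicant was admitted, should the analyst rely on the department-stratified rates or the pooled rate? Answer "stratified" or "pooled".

stratified

The imbalance in department arose from how applicants were allocated, not from anything the interview format did; and department independently affects the outcome. The pooled gap is confounded — condition on department.
Within each level — Physics: 56.8% vs 83.1%; Biology: 7.0% vs 22.1% — the in-person interview is higher every time.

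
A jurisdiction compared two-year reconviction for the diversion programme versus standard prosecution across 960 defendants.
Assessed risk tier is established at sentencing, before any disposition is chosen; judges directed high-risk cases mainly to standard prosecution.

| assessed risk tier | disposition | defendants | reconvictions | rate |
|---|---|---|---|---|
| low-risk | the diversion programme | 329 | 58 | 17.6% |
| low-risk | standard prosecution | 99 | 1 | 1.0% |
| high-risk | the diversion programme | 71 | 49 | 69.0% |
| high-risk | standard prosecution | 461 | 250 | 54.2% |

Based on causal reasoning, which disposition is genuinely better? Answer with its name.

Assessed risk tier satisfies the back-door criterion: it is not a descendant of the disposition, and it blocks the spurious path from disposition to outcome. Adjusting for it (i.e., using the within-assessed risk tier rates) gives the causal effect.
Within each level — low-risk: 17.6% vs 1.0%; high-risk: 69.0% vs 54.2% — standard prosecution is lower every time.

standard prosecution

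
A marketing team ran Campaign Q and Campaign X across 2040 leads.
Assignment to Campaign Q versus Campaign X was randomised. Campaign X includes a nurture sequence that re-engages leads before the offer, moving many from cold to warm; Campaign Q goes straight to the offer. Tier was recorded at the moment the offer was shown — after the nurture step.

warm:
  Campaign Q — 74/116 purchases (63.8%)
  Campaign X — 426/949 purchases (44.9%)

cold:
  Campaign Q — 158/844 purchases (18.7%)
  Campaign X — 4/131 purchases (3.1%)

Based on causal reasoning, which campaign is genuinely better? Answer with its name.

Campaign X

Engagement tier is downstream of the campaign. One should not condition on a consequence of treatment, so the overall rates are the right comparison.
Pooled: Campaign Q 24.2% vs Campaign X 39.8%; Campaign X is higher overall.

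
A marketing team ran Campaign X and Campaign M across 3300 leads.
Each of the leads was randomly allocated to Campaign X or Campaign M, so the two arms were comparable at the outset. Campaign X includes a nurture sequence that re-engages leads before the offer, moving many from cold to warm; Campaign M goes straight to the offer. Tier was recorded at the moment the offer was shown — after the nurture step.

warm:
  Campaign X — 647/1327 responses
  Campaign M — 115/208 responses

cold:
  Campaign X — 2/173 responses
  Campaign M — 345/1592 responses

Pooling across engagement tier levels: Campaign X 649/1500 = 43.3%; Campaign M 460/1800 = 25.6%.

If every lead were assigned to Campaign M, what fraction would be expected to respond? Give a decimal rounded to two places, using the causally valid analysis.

0.26

Because the campaign influences engagement tier, engagement tier is a post-treatment mediator, not a confounder. Stratifying on it would bias the estimate; the causal effect is the crude pooled difference.
So P(outcome | do(Campaign M)) is just the pooled rate for Campaign M: 460/1800 = 0.256.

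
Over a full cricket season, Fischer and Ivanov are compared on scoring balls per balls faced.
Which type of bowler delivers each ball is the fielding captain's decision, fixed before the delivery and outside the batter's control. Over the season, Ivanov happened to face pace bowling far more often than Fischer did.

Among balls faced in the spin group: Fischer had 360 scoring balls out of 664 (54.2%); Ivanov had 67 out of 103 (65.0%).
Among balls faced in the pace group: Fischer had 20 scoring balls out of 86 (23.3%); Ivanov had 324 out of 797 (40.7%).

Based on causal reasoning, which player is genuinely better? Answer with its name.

Ivanov

The stratified and pooled comparisons disagree (Ivanov wins within each bowling type; Fischer wins overall), so the answer turns on the causal role of bowling type.
Since bowling type is a pre-existing factor (not a product of the player) and it affects the outcome on its own, it is a confounder. The stratified rates, not the pooled rate, identify the causal effect.
Within each level — spin: 54.2% vs 65.0%; pace: 23.3% vs 40.7% — Ivanov is higher every time.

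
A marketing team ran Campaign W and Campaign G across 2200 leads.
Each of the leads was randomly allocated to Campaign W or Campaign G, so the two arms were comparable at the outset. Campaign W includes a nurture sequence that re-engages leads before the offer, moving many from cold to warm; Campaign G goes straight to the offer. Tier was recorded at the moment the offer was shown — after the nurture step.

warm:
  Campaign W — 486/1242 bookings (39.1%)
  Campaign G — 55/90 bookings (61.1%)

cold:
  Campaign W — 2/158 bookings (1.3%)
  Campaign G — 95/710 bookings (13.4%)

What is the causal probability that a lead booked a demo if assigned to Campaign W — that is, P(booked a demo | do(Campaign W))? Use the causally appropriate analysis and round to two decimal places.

Stratifying would compare campaigns among leads the campaigns themselves sorted into engagement tier groups — a form of selection on an intermediate. The unconditioned pooled rates give the total causal effect.
So P(outcome | do(Campaign W)) is just the pooled rate for Campaign W: 488/1400 = 0.349.

0.35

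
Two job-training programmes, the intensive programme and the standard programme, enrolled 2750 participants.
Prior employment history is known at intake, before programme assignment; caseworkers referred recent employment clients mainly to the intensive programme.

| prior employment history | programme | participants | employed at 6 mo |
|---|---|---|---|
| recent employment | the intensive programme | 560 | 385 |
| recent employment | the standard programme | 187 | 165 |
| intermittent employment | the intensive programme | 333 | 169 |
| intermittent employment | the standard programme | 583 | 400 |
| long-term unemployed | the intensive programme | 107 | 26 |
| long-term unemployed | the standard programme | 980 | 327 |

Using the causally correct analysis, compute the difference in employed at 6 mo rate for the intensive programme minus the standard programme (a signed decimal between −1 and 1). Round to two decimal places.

-0.15

the standard programme is higher inside every prior employment history stratum but the intensive programme is higher in aggregate. Whether to stratify depends on how prior employment history relates to the programme.
Prior employment history differs across programmes for reasons unrelated to any effect of the programme itself, and it separately predicts the outcome — a classic confounder. We must compare within prior employment history levels.
Adjusting over the population distribution of prior employment history: 0.272·(0.688−0.882) + 0.333·(0.508−0.686) + 0.395·(0.243−0.334) = -0.148.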